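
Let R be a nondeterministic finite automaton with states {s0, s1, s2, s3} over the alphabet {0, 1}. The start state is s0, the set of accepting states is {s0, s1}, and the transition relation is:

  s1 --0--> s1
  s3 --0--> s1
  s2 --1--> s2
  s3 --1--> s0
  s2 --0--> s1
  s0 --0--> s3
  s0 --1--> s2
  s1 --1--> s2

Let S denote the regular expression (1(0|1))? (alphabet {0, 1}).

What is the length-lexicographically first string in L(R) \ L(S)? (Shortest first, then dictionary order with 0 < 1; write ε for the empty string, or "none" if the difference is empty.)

00

The string 00 is accepted by R but not by S.
No shorter string lies in the difference, and 00 is the lexicographically first length-2 string in L(R) \ L(S).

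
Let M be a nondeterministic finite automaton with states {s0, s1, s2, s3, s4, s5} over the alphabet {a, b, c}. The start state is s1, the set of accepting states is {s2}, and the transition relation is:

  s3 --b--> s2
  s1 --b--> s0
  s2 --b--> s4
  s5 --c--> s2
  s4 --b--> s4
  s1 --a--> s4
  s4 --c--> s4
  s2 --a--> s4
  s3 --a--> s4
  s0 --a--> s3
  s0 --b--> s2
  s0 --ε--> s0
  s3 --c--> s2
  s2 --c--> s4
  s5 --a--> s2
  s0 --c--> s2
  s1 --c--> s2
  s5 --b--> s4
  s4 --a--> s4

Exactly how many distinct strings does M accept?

5

The useful subgraph on states {s0, s1, s2, s3} is acyclic, so L(M) is finite; the longest accepting path visits 4 useful states, giving maximum string length 3.
Counting accepting paths from s1 by length: 1 of length 1, 2 of length 2, 2 of length 3. Total 5.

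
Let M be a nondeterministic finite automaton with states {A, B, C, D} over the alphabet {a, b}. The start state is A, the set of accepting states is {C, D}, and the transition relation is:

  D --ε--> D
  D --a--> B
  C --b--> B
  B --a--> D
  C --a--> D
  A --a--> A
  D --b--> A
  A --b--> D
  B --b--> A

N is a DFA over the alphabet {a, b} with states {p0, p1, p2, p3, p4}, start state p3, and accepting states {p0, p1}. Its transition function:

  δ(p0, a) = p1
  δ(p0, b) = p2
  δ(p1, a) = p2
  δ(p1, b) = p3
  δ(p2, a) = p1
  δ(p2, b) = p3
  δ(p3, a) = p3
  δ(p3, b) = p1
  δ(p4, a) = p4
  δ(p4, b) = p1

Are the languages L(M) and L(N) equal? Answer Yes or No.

Exploring the product automaton M × N from the start pair (A, p3), following both machines on each input symbol, reaches 3 state pairs: (A, p3), (D, p1), (B, p2).
M accepts in {C, D} and N accepts in {p0, p1}. In every reachable pair the two components are either both accepting — (D, p1) — or both non-accepting, so no string is accepted by exactly one of the machines: L(M) \ L(N) and L(N) \ L(M) are both empty.
Hence every string is accepted by M iff it is accepted by N, and the two languages coincide.

Yes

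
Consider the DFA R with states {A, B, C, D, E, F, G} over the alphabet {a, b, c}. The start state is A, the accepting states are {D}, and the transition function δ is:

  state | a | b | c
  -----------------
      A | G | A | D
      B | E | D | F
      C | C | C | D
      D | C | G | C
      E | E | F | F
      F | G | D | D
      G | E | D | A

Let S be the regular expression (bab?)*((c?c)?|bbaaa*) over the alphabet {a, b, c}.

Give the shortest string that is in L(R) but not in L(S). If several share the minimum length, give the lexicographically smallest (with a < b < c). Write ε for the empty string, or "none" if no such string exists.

ab

The string ab is accepted by R but not by S.
No shorter string lies in the difference, and ab is the lexicographically first length-2 string in L(R) \ L(S).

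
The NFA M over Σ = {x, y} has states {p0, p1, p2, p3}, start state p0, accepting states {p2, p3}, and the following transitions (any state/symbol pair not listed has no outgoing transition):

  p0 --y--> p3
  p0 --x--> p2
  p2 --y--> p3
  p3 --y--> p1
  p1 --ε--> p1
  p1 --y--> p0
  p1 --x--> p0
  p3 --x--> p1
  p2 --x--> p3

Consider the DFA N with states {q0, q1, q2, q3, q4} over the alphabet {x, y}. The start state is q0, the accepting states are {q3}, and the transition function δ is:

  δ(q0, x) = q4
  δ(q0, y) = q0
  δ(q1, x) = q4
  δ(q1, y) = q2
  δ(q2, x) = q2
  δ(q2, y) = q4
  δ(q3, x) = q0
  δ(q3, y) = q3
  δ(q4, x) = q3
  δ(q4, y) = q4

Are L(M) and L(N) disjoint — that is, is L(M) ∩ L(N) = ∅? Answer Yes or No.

The string xx is accepted by both M and N.
Hence L(M) ∩ L(N) ≠ ∅.

No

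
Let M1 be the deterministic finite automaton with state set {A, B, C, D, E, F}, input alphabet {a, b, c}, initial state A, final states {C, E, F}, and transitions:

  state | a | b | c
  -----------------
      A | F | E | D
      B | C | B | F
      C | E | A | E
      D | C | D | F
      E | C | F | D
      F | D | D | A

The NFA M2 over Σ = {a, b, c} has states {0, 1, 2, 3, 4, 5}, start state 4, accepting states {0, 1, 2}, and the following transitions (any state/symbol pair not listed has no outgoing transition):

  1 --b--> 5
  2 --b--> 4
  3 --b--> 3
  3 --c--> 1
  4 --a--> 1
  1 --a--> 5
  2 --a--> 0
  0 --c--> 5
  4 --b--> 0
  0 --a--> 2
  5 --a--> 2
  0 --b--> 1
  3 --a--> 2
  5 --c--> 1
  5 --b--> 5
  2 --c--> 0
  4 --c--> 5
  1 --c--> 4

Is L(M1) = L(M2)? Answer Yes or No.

Exploring the product automaton M1 × M2 from the start pair (A, 4), following both machines on each input symbol, reaches 5 state pairs: (A, 4), (F, 1), (E, 0), (D, 5), (C, 2).
M1 accepts in {C, E, F} and M2 accepts in {0, 1, 2}. In every reachable pair the two components are either both accepting — (F, 1), (E, 0), (C, 2) — or both non-accepting, so no string is accepted by exactly one of the machines: L(M1) \ L(M2) and L(M2) \ L(M1) are both empty.
Hence every string is accepted by M1 iff it is accepted by M2, and the two languages coincide.

Yes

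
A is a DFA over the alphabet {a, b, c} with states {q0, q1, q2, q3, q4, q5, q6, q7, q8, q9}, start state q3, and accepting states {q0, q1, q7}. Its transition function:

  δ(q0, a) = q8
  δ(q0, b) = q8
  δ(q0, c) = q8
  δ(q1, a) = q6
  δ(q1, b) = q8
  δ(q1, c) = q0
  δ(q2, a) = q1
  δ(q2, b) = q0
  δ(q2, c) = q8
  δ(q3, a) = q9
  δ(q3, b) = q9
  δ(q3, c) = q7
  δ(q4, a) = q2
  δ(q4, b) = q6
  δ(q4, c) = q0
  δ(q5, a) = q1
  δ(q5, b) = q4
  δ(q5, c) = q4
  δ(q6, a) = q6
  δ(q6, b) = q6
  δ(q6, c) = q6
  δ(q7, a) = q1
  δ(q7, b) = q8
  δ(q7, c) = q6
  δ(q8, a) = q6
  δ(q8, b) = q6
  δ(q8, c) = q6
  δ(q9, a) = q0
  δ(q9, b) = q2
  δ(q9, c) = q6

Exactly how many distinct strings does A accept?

The useful subgraph on states {q0, q1, q2, q3, q7, q9} is acyclic, so L(A) is finite; the longest accepting path visits 5 useful states, giving maximum string length 4.
Counting accepting paths from q3 by length: 1 of length 1, 3 of length 2, 5 of length 3, 2 of length 4. Total 11.

11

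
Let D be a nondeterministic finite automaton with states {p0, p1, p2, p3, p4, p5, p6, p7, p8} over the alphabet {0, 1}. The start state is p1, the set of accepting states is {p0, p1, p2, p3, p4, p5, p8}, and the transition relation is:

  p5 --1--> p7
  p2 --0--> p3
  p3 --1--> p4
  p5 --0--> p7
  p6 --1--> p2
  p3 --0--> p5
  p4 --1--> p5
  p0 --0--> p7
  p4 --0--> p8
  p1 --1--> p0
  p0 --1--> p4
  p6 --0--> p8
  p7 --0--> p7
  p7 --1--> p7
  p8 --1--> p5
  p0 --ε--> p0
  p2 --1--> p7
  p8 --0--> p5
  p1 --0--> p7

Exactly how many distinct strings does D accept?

7

The useful subgraph on states {p0, p1, p4, p5, p8} is acyclic, so L(D) is finite; the longest accepting path visits 5 useful states, giving maximum string length 4.
Counting accepting paths from p1 by length: 1 of length 0, 1 of length 1, 1 of length 2, 2 of length 3, 2 of length 4. Total 7.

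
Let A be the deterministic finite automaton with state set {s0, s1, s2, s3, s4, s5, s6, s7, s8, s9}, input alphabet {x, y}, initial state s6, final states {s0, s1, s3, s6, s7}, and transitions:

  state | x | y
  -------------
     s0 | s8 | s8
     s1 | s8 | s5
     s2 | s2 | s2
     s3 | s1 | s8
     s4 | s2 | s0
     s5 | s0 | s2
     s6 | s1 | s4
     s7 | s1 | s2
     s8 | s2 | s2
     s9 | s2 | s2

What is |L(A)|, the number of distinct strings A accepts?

4

The useful subgraph on states {s0, s1, s4, s5, s6} is acyclic, so L(A) is finite; the longest accepting path visits 4 useful states, giving maximum string length 3.
Counting accepting paths from s6 by length: 1 of length 0, 1 of length 1, 1 of length 2, 1 of length 3. Total 4.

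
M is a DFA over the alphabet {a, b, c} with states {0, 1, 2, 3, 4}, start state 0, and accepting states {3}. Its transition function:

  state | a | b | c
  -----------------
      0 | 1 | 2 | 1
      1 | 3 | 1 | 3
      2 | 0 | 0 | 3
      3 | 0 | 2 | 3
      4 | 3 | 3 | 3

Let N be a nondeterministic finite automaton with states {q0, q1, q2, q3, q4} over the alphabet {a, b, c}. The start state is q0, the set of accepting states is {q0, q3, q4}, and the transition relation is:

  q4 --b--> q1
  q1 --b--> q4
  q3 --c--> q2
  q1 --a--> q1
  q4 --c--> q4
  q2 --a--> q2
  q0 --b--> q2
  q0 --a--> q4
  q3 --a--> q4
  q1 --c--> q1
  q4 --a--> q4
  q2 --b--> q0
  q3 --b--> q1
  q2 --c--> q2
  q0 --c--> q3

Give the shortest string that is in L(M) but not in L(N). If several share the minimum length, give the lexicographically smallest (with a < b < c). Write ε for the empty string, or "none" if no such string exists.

bc

The string bc is accepted by M but not by N.
No shorter string lies in the difference, and bc is the lexicographically first length-2 string in L(M) \ L(N).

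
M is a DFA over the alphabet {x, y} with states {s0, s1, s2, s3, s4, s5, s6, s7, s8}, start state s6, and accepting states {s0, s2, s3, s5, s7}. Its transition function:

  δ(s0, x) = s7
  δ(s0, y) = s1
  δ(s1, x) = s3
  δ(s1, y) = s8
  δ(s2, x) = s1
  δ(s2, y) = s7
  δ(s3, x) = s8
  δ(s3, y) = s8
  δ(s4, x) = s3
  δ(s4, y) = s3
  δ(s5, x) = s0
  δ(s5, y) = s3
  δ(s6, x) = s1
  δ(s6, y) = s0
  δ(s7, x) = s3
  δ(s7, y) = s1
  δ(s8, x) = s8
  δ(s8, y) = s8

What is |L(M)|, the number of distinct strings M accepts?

6

The useful subgraph on states {s0, s1, s3, s6, s7} is acyclic, so L(M) is finite; the longest accepting path visits 5 useful states, giving maximum string length 4.
Counting accepting paths from s6 by length: 1 of length 1, 2 of length 2, 2 of length 3, 1 of length 4. Total 6.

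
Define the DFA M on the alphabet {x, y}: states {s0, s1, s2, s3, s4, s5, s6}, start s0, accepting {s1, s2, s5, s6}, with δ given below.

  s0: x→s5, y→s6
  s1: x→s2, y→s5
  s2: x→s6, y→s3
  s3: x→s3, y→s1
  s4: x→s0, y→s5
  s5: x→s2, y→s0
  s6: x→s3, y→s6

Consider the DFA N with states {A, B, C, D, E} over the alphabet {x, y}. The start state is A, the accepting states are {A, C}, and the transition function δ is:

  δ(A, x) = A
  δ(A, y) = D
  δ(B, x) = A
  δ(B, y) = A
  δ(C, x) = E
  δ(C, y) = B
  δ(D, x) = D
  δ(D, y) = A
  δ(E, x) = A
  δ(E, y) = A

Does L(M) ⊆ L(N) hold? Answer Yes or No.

The string y is in L(M) but not in L(N).
So L(M) ⊄ L(N).

No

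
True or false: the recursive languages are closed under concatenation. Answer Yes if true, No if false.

For an input of length n, try each of the n+1 split points, running the decider for L₁ on the prefix and the decider for L₂ on the suffix; accept if some split succeeds. Finitely many halting sub-runs, so this decides L₁L₂.
So the recursive languages are closed under concatenation.

Yes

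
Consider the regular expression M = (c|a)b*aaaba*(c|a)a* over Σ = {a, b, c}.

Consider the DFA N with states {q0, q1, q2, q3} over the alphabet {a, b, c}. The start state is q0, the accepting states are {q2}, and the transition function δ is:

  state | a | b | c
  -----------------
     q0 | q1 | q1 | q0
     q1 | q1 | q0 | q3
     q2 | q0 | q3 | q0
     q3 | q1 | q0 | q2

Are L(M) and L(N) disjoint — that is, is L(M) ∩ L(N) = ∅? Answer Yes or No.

Yes

Converting the expression M to a DFA (subset construction, then merging equivalent states) gives the minimal DFA with states {m0, m1, m2, m3, m4, m5, m6, m7, m8}, start state m0, accepting states {m7, m8} and transitions m0: a→m1, b→m2, c→m1; m1: a→m3, b→m1, c→m2; m2: a→m2, b→m2, c→m2; m3: a→m4, b→m2, c→m2; m4: a→m5, b→m2, c→m2; m5: a→m2, b→m6, c→m2; m6: a→m7, b→m2, c→m8; m7: a→m7, b→m2, c→m8; m8: a→m8, b→m2, c→m2.
Exploring the product automaton M × N from the start pair (m0, q0), following both machines on each input symbol, reaches 15 state pairs: (m0, q0), (m1, q1), (m2, q1), (m1, q0), (m3, q1), (m2, q3), (m2, q0), (m4, q1), (m2, q2), (m5, q1), (m6, q0), (m7, q1), (m8, q0), (m8, q3), (m8, q1).
M accepts in {m7, m8} and N accepts in {q2}; no reachable pair has both components accepting, so no string drives both machines to acceptance simultaneously and L(M) ∩ L(N) = ∅.
So no string is accepted by both, and the intersection is empty.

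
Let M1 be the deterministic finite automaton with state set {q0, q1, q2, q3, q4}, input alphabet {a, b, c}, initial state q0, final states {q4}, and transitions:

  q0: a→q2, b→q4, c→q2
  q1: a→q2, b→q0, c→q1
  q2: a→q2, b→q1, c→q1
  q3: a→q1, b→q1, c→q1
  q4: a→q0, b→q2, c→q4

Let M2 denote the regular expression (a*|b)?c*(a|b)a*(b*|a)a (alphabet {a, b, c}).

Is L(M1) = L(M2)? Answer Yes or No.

No

The string b is accepted by M1 but rejected by M2.
So L(M1) ≠ L(M2).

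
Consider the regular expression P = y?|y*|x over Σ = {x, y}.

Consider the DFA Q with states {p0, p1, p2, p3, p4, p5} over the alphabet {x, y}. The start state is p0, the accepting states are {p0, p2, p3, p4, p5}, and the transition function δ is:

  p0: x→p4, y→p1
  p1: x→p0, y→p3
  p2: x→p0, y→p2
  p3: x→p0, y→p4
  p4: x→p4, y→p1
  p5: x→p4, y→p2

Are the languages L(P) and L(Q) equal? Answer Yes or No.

No

The string y is accepted by P but rejected by Q.
So L(P) ≠ L(Q).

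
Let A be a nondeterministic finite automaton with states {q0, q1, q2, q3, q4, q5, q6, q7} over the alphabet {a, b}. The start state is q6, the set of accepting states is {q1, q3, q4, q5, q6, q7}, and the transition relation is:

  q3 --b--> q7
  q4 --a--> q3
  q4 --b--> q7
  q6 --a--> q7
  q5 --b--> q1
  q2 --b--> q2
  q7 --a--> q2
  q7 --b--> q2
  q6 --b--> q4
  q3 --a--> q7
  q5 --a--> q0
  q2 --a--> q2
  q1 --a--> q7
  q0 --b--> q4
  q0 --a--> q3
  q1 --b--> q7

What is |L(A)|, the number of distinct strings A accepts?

The useful subgraph on states {q3, q4, q6, q7} is acyclic, so L(A) is finite; the longest accepting path visits 4 useful states, giving maximum string length 3.
Counting accepting paths from q6 by length: 1 of length 0, 2 of length 1, 2 of length 2, 2 of length 3. Total 7.

7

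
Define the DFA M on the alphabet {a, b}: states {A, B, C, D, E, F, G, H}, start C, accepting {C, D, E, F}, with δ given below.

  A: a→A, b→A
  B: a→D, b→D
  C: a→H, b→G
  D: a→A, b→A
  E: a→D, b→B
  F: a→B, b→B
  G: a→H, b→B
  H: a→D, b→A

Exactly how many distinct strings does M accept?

5

The useful subgraph on states {B, C, D, G, H} is acyclic, so L(M) is finite; the longest accepting path visits 4 useful states, giving maximum string length 3.
Counting accepting paths from C by length: 1 of length 0, 1 of length 2, 3 of length 3. Total 5.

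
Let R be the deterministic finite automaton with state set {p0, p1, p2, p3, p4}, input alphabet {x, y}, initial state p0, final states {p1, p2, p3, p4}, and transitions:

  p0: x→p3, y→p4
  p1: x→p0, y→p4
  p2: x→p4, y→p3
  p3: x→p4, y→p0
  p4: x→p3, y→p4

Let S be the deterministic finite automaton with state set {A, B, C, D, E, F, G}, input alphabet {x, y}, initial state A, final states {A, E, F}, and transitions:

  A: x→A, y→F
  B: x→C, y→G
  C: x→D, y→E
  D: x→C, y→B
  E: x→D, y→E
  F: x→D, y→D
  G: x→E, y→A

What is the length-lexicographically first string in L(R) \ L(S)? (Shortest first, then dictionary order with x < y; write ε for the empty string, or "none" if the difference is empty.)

The string yx is accepted by R but not by S.
No shorter string lies in the difference, and yx is the lexicographically first length-2 string in L(R) \ L(S).

yx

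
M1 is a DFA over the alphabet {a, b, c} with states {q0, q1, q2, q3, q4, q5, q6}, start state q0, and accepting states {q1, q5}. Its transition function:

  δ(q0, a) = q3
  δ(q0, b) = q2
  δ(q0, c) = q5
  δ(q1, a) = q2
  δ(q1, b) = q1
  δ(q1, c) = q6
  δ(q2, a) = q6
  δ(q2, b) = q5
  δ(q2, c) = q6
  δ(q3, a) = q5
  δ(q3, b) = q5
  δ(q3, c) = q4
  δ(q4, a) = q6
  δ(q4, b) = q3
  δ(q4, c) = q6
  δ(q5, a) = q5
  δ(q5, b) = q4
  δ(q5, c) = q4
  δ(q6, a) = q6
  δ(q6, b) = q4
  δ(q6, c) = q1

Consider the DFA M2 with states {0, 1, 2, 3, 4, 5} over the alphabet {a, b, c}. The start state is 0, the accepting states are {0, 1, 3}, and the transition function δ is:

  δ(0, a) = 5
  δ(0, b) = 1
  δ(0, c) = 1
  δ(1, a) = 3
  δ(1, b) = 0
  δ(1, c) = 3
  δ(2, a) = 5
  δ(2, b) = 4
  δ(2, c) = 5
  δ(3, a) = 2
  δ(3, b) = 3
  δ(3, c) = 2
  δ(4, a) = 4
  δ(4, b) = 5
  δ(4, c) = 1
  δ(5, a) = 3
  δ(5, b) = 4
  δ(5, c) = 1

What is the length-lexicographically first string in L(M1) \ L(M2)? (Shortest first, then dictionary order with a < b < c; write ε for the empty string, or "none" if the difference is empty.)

ab

The string ab is accepted by M1 but not by M2.
No shorter string lies in the difference, and ab is the lexicographically first length-2 string in L(M1) \ L(M2).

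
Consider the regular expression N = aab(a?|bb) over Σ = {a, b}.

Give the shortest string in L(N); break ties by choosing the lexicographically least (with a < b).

aab

By inspection of the expression, no string of length less than 3 matches, and aab is the lexicographically first match of length 3.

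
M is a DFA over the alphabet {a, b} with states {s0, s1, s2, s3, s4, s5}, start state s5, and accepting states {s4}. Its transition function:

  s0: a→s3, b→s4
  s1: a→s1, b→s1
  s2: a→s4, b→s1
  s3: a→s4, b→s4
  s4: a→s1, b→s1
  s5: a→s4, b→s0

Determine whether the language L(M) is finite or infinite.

The useful states (reachable from s5 and able to reach an accepting state) are {s0, s3, s4, s5}.
Restricted to these states the transition graph has no cycle, so every accepting path has bounded length and L is finite.

finite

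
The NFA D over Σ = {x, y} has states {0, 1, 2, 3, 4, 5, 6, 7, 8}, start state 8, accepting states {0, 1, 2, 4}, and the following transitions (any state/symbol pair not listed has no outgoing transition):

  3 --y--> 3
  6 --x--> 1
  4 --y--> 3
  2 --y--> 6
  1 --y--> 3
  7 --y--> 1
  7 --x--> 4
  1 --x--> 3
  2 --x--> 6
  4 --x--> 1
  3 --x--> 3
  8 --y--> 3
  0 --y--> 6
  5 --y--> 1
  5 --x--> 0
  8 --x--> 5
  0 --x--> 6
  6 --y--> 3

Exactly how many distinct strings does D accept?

4

The useful subgraph on states {0, 1, 5, 6, 8} is acyclic, so L(D) is finite; the longest accepting path visits 5 useful states, giving maximum string length 4.
Counting accepting paths from 8 by length: 2 of length 2, 2 of length 4. Total 4.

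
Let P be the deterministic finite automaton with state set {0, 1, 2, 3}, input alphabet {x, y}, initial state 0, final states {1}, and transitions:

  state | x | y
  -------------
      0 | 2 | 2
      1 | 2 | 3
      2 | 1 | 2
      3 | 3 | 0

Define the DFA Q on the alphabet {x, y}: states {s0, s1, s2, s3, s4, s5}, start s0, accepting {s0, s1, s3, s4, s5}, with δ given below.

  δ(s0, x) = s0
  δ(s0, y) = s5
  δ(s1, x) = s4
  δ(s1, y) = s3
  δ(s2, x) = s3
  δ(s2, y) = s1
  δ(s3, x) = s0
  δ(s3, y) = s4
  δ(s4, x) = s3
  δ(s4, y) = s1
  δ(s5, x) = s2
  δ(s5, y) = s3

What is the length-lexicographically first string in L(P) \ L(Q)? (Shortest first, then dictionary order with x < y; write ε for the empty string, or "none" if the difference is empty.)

The string yx is accepted by P but not by Q.
No shorter string lies in the difference, and yx is the lexicographically first length-2 string in L(P) \ L(Q).

yx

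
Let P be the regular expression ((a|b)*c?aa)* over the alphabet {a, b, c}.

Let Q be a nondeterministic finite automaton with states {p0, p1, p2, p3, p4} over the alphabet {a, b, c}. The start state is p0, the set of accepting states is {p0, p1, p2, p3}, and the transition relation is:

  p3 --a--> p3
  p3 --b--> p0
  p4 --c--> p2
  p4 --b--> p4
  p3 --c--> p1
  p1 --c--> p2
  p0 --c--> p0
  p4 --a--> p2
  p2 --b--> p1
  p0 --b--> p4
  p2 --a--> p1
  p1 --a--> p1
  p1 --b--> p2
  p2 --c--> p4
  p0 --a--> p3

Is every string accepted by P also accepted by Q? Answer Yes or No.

Converting the expression P to a DFA (subset construction, then merging equivalent states) gives the minimal DFA with states {r0, r1, r2, r3, r4, r5, r6}, start state r0, accepting states {r0, r4} and transitions r0: a→r1, b→r2, c→r3; r1: a→r4, b→r2, c→r3; r2: a→r1, b→r2, c→r3; r3: a→r5, b→r6, c→r6; r4: a→r4, b→r2, c→r3; r5: a→r0, b→r6, c→r6; r6: a→r6, b→r6, c→r6.
Exploring the product automaton P × Q from the start pair (r0, p0), following both machines on each input symbol, reaches 24 state pairs: (r0, p0), (r1, p3), (r2, p4), (r3, p0), (r4, p3), (r2, p0), (r3, p1), (r1, p2), (r3, p2), (r5, p3), (r6, p4), (r6, p0), (r5, p1), (r6, p2), (r4, p1), (r2, p1), (r3, p4), (r6, p1), (r0, p3), (r6, p3), (r0, p1), (r2, p2), (r1, p1), (r5, p2).
P accepts in {r0, r4} and Q accepts in {p0, p1, p2, p3}. The reachable pairs whose P-component is accepting are (r0, p0), (r4, p3), (r4, p1), (r0, p3), (r0, p1); in each of them the Q-component is accepting too, so the product for L(P) \ L(Q) (P-component accepting, Q-component rejecting) has no reachable accepting pair and the difference is empty.
Hence every string in L(P) is also in L(Q).

Yes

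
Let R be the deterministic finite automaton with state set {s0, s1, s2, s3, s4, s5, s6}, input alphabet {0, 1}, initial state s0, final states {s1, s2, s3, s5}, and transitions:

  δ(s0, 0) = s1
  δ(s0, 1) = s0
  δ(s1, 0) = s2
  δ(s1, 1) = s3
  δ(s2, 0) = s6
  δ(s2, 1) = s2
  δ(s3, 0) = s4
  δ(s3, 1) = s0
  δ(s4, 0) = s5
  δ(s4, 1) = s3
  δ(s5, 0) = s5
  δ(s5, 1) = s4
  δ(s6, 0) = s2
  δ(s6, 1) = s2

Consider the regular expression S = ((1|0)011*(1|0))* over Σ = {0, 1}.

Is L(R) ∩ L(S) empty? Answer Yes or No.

The string 0011 is accepted by both R and S.
Hence L(R) ∩ L(S) ≠ ∅.

No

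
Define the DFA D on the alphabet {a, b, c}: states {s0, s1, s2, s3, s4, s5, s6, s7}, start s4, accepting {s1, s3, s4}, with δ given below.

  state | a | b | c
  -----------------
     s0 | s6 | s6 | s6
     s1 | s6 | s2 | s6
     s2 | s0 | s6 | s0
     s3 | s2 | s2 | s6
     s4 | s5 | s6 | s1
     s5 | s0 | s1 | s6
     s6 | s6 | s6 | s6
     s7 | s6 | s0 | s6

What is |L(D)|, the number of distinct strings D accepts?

3

The useful subgraph on states {s1, s4, s5} is acyclic, so L(D) is finite; the longest accepting path visits 3 useful states, giving maximum string length 2.
Counting accepting paths from s4 by length: 1 of length 0, 1 of length 1, 1 of length 2. Total 3.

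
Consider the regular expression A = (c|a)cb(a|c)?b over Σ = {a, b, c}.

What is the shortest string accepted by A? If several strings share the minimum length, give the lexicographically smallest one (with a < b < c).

By inspection of the expression, no string of length less than 4 matches, and acbb is the lexicographically first match of length 4.

acbb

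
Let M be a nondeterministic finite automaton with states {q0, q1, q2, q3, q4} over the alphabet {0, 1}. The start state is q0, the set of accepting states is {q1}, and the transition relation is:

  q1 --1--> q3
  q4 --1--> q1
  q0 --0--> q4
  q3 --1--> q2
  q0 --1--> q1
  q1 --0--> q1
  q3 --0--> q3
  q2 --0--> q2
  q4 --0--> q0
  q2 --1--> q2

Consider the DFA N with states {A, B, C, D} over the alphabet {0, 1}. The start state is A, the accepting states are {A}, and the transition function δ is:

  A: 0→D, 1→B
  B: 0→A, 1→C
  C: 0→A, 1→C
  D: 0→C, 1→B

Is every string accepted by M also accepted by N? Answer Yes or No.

The string 1 is in L(M) but not in L(N).
So L(M) ⊄ L(N).

No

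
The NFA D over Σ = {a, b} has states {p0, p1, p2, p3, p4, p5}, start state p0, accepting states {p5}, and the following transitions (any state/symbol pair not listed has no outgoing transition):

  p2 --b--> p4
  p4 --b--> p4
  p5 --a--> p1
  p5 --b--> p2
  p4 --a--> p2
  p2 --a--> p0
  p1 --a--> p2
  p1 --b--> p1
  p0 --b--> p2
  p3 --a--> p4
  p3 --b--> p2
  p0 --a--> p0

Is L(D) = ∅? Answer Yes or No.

The states reachable from the start state are {p0, p2, p4}.
None of the accepting states {p5} is reachable, so no string is accepted and L(D) = ∅.

Yes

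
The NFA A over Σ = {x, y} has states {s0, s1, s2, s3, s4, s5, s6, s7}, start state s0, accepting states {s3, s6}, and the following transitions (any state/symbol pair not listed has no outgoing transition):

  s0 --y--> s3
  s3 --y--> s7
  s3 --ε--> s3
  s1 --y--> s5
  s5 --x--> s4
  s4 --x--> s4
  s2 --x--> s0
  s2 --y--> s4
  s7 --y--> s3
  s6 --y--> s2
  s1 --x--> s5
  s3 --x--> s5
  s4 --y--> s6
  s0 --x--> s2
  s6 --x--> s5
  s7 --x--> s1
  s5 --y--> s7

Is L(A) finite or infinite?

State s0 is reachable from the start and can reach an accepting state, and it lies on the cycle s0 → s2 → s0.
Traversing that cycle any number of times yields accepted strings of unbounded length, so the language is infinite.

infinite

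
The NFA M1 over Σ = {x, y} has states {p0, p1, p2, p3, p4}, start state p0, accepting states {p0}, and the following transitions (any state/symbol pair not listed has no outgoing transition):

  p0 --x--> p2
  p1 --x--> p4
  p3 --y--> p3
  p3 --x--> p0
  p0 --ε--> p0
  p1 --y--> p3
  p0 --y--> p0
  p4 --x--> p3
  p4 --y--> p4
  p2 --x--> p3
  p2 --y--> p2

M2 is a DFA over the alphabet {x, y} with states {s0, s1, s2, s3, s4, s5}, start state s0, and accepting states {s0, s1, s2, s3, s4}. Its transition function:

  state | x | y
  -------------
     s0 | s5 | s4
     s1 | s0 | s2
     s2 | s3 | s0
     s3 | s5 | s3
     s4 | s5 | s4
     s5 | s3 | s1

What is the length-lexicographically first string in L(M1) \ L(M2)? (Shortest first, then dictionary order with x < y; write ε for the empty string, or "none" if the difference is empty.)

xxx

The string xxx is accepted by M1 but not by M2.
No shorter string lies in the difference, and xxx is the lexicographically first length-3 string in L(M1) \ L(M2).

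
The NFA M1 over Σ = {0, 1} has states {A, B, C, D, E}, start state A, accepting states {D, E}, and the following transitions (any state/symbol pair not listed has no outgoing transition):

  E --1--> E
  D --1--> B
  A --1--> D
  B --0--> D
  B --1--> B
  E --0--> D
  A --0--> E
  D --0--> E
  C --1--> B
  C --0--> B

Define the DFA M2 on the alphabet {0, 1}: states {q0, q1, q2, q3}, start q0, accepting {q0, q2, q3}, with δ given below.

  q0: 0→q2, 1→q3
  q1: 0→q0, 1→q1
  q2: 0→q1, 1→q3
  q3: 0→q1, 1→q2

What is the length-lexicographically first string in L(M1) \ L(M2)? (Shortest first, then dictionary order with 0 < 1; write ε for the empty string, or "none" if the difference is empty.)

The string 00 is accepted by M1 but not by M2.
No shorter string lies in the difference, and 00 is the lexicographically first length-2 string in L(M1) \ L(M2).

00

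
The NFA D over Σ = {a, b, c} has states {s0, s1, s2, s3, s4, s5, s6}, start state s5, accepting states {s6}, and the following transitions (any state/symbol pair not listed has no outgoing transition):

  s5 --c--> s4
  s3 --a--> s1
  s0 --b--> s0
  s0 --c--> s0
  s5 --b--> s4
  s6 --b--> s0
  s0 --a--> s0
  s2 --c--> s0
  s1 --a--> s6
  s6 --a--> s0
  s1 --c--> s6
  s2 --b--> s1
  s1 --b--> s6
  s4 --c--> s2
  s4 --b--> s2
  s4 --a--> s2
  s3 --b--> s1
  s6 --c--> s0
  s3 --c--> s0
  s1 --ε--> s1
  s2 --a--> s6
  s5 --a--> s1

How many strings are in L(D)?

27

The useful subgraph on states {s1, s2, s4, s5, s6} is acyclic, so L(D) is finite; the longest accepting path visits 5 useful states, giving maximum string length 4.
Counting accepting paths from s5 by length: 3 of length 2, 6 of length 3, 18 of length 4. Total 27.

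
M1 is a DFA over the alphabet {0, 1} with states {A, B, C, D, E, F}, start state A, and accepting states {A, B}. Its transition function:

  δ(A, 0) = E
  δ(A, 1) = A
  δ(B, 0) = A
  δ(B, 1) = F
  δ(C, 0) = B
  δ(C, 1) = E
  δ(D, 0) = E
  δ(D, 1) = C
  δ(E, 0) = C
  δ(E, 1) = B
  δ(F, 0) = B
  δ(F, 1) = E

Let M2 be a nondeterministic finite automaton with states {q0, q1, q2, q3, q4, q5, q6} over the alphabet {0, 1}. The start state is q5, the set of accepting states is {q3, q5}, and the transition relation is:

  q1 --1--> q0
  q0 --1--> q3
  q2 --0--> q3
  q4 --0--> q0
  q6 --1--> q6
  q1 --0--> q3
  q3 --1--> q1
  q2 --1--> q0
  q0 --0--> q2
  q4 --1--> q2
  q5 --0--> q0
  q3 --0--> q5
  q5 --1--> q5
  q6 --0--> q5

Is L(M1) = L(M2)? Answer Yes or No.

Exploring the product automaton M1 × M2 from the start pair (A, q5), following both machines on each input symbol, reaches 5 state pairs: (A, q5), (E, q0), (C, q2), (B, q3), (F, q1).
M1 accepts in {A, B} and M2 accepts in {q3, q5}. In every reachable pair the two components are either both accepting — (A, q5), (B, q3) — or both non-accepting, so no string is accepted by exactly one of the machines: L(M1) \ L(M2) and L(M2) \ L(M1) are both empty.
Hence every string is accepted by M1 iff it is accepted by M2, and the two languages coincide.

Yes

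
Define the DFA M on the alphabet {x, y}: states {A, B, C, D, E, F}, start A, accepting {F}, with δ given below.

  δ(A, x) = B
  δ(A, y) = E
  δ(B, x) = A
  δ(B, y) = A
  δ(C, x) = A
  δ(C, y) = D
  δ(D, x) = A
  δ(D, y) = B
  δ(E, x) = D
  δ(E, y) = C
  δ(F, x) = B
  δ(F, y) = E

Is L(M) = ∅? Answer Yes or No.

The states reachable from the start state are {A, B, C, D, E}.
None of the accepting states {F} is reachable, so no string is accepted and L(M) = ∅.

Yes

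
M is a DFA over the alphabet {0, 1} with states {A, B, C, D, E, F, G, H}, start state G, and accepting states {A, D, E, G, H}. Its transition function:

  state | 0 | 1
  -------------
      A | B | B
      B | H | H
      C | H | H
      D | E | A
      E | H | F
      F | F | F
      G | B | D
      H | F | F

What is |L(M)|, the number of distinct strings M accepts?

The useful subgraph on states {A, B, D, E, G, H} is acyclic, so L(M) is finite; the longest accepting path visits 5 useful states, giving maximum string length 4.
Counting accepting paths from G by length: 1 of length 0, 1 of length 1, 4 of length 2, 1 of length 3, 4 of length 4. Total 11.

11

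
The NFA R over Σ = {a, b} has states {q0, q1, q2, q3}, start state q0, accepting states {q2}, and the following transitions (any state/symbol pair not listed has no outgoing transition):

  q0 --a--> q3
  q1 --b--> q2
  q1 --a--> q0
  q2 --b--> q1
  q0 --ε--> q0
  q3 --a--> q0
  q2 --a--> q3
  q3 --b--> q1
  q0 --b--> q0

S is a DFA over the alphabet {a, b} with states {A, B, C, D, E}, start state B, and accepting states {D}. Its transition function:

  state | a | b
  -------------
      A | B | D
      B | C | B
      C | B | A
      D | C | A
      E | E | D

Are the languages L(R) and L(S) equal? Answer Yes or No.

Exploring the product automaton R × S from the start pair (q0, B), following both machines on each input symbol, reaches 4 state pairs: (q0, B), (q3, C), (q1, A), (q2, D).
R accepts in {q2} and S accepts in {D}. In every reachable pair the two components are either both accepting — (q2, D) — or both non-accepting, so no string is accepted by exactly one of the machines: L(R) \ L(S) and L(S) \ L(R) are both empty.
Hence every string is accepted by R iff it is accepted by S, and the two languages coincide.

Yes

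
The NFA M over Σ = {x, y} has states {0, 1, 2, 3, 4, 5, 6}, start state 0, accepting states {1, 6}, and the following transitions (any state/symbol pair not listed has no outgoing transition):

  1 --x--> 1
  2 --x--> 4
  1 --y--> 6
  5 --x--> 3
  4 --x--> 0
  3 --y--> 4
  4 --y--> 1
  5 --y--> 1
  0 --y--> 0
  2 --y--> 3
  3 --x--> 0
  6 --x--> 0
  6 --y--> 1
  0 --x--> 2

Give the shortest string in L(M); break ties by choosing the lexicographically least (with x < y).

A breadth-first search from 0 reaches an accepting state first via the path 0 → 2 → 4 → 1 on input xxy.
No string of length < 3 is accepted (BFS exhausts all shorter strings without reaching an accepting state), and xxy is the lexicographically least accepting string of length 3.

xxy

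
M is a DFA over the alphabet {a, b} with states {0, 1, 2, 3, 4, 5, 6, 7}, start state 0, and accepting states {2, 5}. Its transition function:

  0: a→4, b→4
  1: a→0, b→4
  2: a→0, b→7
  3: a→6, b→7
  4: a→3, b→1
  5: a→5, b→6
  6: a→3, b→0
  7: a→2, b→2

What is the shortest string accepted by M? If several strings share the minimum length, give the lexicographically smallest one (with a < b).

aaba

A breadth-first search from 0 reaches an accepting state first via the path 0 → 4 → 3 → 7 → 2 on input aaba.
No string of length < 4 is accepted (BFS exhausts all shorter strings without reaching an accepting state), and aaba is the lexicographically least accepting string of length 4.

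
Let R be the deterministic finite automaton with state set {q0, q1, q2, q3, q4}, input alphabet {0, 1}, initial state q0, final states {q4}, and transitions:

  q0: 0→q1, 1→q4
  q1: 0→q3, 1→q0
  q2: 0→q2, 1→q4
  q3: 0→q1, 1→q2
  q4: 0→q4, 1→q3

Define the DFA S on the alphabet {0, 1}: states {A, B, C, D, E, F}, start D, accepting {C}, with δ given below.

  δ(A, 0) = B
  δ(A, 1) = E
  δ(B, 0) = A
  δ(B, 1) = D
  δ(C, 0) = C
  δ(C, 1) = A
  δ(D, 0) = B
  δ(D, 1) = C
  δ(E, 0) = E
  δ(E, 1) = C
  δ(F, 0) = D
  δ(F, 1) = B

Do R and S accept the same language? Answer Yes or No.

Exploring the product automaton R × S from the start pair (q0, D), following both machines on each input symbol, reaches 5 state pairs: (q0, D), (q1, B), (q4, C), (q3, A), (q2, E).
R accepts in {q4} and S accepts in {C}. In every reachable pair the two components are either both accepting — (q4, C) — or both non-accepting, so no string is accepted by exactly one of the machines: L(R) \ L(S) and L(S) \ L(R) are both empty.
Hence every string is accepted by R iff it is accepted by S, and the two languages coincide.

Yes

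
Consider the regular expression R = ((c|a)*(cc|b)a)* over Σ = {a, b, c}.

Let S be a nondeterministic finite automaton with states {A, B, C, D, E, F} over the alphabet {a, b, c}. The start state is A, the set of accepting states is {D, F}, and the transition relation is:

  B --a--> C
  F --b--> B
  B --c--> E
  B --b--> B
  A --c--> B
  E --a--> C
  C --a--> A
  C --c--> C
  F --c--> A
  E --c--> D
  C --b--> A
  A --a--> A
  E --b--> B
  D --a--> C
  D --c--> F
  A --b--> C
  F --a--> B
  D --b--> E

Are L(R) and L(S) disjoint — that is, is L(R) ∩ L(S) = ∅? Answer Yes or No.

Converting the expression R to a DFA (subset construction, then merging equivalent states) gives the minimal DFA with states {r0, r1, r2, r3, r4, r5}, start state r0, accepting states {r0} and transitions r0: a→r1, b→r2, c→r3; r1: a→r1, b→r2, c→r3; r2: a→r0, b→r4, c→r4; r3: a→r1, b→r2, c→r5; r4: a→r4, b→r4, c→r4; r5: a→r0, b→r2, c→r5.
Exploring the product automaton R × S from the start pair (r0, A), following both machines on each input symbol, reaches 24 state pairs: (r0, A), (r1, A), (r2, C), (r3, B), (r4, A), (r4, C), (r1, C), (r2, B), (r5, E), (r4, B), (r2, A), (r3, C), (r0, C), (r4, E), (r5, D), (r5, C), (r4, D), (r2, E), (r5, F), (r4, F), (r0, B), (r5, A), (r3, E), (r5, B).
R accepts in {r0} and S accepts in {D, F}; no reachable pair has both components accepting, so no string drives both machines to acceptance simultaneously and L(R) ∩ L(S) = ∅.
So no string is accepted by both, and the intersection is empty.

Yes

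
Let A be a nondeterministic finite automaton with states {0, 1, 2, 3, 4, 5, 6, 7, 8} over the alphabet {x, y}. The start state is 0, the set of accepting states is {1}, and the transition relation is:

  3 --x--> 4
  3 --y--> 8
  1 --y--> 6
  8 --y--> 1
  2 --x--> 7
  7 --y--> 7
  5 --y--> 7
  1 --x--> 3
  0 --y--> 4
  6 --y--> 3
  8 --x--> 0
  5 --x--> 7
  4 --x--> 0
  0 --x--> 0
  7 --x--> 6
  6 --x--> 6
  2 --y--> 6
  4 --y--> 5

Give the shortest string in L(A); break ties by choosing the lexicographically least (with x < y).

yyxxyyy

A breadth-first search from 0 reaches an accepting state first via the path 0 → 4 → 5 → 7 → 6 → 3 → 8 → 1 on input yyxxyyy.
No string of length < 7 is accepted (BFS exhausts all shorter strings without reaching an accepting state), and yyxxyyy is the lexicographically least accepting string of length 7.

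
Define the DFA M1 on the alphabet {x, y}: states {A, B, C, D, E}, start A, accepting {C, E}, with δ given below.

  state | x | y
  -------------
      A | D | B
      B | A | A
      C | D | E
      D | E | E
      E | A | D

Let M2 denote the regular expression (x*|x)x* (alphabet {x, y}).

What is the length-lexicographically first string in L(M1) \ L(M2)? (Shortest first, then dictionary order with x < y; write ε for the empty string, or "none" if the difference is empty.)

xy

The string xy is accepted by M1 but not by M2.
No shorter string lies in the difference, and xy is the lexicographically first length-2 string in L(M1) \ L(M2).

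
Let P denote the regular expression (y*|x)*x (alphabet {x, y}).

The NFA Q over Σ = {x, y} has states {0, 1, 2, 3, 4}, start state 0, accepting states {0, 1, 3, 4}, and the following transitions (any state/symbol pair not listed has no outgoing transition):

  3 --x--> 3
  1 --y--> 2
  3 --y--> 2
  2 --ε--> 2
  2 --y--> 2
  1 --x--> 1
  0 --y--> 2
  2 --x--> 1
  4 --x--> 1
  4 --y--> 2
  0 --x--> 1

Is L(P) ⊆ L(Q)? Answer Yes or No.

Converting the expression P to a DFA (subset construction, then merging equivalent states) gives the minimal DFA with states {p0, p1}, start state p0, accepting states {p1} and transitions p0: x→p1, y→p0; p1: x→p1, y→p0.
Exploring the product automaton P × Q from the start pair (p0, 0), following both machines on each input symbol, reaches 3 state pairs: (p0, 0), (p1, 1), (p0, 2).
P accepts in {p1} and Q accepts in {0, 1, 3, 4}. The reachable pairs whose P-component is accepting are (p1, 1); in each of them the Q-component is accepting too, so the product for L(P) \ L(Q) (P-component accepting, Q-component rejecting) has no reachable accepting pair and the difference is empty.
Hence every string in L(P) is also in L(Q).

Yes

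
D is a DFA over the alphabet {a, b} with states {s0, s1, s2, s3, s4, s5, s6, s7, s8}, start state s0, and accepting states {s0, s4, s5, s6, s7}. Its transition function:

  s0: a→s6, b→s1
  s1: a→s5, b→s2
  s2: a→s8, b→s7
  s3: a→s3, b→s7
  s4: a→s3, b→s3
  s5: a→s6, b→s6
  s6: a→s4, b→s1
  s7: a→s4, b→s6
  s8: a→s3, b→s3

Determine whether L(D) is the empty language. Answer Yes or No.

The empty string ε is accepted: the run s0 ends in the accepting state s0.
Since at least one string is accepted, L(D) is not empty.

No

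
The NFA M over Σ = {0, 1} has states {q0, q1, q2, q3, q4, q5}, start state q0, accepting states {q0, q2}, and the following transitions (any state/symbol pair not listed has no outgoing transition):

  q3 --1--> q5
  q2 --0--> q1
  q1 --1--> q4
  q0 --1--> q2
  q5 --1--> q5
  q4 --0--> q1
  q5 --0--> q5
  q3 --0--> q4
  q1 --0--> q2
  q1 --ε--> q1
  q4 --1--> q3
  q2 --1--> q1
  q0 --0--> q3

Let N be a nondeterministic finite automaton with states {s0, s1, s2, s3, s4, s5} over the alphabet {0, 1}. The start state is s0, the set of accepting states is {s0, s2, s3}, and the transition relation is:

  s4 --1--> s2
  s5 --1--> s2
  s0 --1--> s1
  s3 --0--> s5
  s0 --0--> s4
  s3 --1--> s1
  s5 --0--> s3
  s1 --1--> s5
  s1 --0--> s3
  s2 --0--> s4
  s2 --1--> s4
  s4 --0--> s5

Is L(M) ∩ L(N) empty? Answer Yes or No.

The empty string ε is accepted by both M and N.
Hence L(M) ∩ L(N) ≠ ∅.

No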